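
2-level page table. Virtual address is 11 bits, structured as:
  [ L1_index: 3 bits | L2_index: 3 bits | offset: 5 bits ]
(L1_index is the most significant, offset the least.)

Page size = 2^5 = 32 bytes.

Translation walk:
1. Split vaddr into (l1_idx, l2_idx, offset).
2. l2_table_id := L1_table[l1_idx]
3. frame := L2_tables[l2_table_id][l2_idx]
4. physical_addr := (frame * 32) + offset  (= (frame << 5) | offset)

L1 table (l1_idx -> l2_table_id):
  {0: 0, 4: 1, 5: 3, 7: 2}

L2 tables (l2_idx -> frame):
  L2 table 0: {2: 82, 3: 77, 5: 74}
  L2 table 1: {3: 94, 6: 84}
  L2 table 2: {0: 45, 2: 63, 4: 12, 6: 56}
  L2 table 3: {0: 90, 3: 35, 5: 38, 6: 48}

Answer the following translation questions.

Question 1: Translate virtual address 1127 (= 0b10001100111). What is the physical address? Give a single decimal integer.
Answer: 3015

Derivation:
vaddr = 1127 = 0b10001100111
Split: l1_idx=4, l2_idx=3, offset=7
L1[4] = 1
L2[1][3] = 94
paddr = 94 * 32 + 7 = 3015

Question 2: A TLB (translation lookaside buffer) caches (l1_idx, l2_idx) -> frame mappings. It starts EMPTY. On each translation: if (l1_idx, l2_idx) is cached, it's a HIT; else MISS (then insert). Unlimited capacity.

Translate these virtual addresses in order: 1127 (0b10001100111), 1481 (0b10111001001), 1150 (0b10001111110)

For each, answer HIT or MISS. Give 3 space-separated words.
Answer: MISS MISS HIT

Derivation:
vaddr=1127: (4,3) not in TLB -> MISS, insert
vaddr=1481: (5,6) not in TLB -> MISS, insert
vaddr=1150: (4,3) in TLB -> HIT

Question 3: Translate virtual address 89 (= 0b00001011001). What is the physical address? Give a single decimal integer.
vaddr = 89 = 0b00001011001
Split: l1_idx=0, l2_idx=2, offset=25
L1[0] = 0
L2[0][2] = 82
paddr = 82 * 32 + 25 = 2649

Answer: 2649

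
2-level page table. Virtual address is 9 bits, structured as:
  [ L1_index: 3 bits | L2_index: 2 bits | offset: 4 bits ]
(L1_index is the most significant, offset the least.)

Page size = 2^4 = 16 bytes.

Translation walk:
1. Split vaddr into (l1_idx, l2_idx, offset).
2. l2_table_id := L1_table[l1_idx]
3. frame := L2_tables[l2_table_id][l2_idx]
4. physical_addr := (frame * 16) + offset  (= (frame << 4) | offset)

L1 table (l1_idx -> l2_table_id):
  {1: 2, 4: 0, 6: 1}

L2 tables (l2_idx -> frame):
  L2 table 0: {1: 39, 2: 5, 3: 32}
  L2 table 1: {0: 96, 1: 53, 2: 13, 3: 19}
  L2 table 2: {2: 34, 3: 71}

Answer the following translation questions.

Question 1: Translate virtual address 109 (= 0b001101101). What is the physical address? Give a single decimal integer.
vaddr = 109 = 0b001101101
Split: l1_idx=1, l2_idx=2, offset=13
L1[1] = 2
L2[2][2] = 34
paddr = 34 * 16 + 13 = 557

Answer: 557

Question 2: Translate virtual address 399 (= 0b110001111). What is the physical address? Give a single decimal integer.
vaddr = 399 = 0b110001111
Split: l1_idx=6, l2_idx=0, offset=15
L1[6] = 1
L2[1][0] = 96
paddr = 96 * 16 + 15 = 1551

Answer: 1551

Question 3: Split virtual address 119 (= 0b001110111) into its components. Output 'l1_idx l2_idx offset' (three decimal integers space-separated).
vaddr = 119 = 0b001110111
  top 3 bits -> l1_idx = 1
  next 2 bits -> l2_idx = 3
  bottom 4 bits -> offset = 7

Answer: 1 3 7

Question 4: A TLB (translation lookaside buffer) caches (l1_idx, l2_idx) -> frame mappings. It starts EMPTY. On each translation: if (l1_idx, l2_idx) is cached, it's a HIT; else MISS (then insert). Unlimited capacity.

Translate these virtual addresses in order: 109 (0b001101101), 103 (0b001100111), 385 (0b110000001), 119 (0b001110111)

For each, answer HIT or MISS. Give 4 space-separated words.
Answer: MISS HIT MISS MISS

Derivation:
vaddr=109: (1,2) not in TLB -> MISS, insert
vaddr=103: (1,2) in TLB -> HIT
vaddr=385: (6,0) not in TLB -> MISS, insert
vaddr=119: (1,3) not in TLB -> MISS, insert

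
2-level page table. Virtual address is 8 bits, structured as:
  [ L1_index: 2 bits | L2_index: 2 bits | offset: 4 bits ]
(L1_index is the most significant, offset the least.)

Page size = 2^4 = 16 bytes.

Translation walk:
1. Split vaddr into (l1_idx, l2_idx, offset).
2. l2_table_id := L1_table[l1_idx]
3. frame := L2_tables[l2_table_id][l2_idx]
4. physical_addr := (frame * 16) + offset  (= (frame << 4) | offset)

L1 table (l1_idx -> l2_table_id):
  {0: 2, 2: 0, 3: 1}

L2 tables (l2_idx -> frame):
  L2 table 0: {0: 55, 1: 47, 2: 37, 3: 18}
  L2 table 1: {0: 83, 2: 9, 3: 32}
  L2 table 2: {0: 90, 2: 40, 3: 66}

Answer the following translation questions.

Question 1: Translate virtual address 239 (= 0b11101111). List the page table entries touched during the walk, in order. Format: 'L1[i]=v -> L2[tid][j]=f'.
vaddr = 239 = 0b11101111
Split: l1_idx=3, l2_idx=2, offset=15

Answer: L1[3]=1 -> L2[1][2]=9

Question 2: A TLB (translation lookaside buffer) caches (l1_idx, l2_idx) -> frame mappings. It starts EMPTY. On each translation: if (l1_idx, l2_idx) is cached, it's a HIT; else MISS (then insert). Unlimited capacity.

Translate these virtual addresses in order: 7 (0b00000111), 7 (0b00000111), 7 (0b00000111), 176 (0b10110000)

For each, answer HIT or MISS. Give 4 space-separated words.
Answer: MISS HIT HIT MISS

Derivation:
vaddr=7: (0,0) not in TLB -> MISS, insert
vaddr=7: (0,0) in TLB -> HIT
vaddr=7: (0,0) in TLB -> HIT
vaddr=176: (2,3) not in TLB -> MISS, insert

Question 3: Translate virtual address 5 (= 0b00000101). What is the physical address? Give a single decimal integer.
vaddr = 5 = 0b00000101
Split: l1_idx=0, l2_idx=0, offset=5
L1[0] = 2
L2[2][0] = 90
paddr = 90 * 16 + 5 = 1445

Answer: 1445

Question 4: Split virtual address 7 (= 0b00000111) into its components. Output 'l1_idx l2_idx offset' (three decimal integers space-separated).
vaddr = 7 = 0b00000111
  top 2 bits -> l1_idx = 0
  next 2 bits -> l2_idx = 0
  bottom 4 bits -> offset = 7

Answer: 0 0 7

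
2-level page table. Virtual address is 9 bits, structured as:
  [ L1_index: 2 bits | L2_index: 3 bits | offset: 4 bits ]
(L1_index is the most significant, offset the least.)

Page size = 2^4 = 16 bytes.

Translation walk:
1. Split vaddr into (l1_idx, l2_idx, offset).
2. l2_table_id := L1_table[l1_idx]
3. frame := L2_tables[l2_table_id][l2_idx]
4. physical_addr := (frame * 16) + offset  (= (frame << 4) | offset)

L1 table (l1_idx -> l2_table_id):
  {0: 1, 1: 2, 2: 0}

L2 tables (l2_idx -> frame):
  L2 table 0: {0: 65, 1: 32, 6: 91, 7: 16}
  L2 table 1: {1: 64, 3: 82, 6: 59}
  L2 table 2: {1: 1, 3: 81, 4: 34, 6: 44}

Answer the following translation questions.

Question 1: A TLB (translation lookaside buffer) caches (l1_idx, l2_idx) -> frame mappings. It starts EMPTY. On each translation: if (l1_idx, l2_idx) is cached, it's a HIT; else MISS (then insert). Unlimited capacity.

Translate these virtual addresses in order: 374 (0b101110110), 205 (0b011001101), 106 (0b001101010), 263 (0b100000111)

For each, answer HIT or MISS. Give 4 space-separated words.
Answer: MISS MISS MISS MISS

Derivation:
vaddr=374: (2,7) not in TLB -> MISS, insert
vaddr=205: (1,4) not in TLB -> MISS, insert
vaddr=106: (0,6) not in TLB -> MISS, insert
vaddr=263: (2,0) not in TLB -> MISS, insert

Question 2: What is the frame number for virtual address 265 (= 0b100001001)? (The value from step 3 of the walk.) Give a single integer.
Answer: 65

Derivation:
vaddr = 265: l1_idx=2, l2_idx=0
L1[2] = 0; L2[0][0] = 65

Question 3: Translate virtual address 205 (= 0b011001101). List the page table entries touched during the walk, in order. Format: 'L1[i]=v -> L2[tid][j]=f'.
Answer: L1[1]=2 -> L2[2][4]=34

Derivation:
vaddr = 205 = 0b011001101
Split: l1_idx=1, l2_idx=4, offset=13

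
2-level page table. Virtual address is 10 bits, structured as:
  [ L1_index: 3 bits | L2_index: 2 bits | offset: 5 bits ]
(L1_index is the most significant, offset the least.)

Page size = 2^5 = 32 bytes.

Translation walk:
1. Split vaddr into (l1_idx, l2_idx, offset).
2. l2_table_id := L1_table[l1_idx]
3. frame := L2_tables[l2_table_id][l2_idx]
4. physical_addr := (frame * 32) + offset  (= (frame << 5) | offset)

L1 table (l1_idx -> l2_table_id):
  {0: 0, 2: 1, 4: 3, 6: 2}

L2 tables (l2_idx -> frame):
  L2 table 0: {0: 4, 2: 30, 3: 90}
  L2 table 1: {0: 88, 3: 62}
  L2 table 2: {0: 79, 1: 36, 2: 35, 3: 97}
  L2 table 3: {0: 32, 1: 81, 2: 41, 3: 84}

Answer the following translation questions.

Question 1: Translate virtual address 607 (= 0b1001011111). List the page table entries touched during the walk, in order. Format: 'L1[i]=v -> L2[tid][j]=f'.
vaddr = 607 = 0b1001011111
Split: l1_idx=4, l2_idx=2, offset=31

Answer: L1[4]=3 -> L2[3][2]=41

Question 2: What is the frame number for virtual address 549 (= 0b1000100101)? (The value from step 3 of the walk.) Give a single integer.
vaddr = 549: l1_idx=4, l2_idx=1
L1[4] = 3; L2[3][1] = 81

Answer: 81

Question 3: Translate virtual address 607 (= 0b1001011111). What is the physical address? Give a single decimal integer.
Answer: 1343

Derivation:
vaddr = 607 = 0b1001011111
Split: l1_idx=4, l2_idx=2, offset=31
L1[4] = 3
L2[3][2] = 41
paddr = 41 * 32 + 31 = 1343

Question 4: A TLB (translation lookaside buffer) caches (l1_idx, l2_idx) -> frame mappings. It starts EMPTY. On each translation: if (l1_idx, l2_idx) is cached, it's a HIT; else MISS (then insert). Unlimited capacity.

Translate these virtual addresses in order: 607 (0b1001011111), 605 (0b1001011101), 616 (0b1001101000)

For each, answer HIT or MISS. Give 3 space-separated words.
vaddr=607: (4,2) not in TLB -> MISS, insert
vaddr=605: (4,2) in TLB -> HIT
vaddr=616: (4,3) not in TLB -> MISS, insert

Answer: MISS HIT MISS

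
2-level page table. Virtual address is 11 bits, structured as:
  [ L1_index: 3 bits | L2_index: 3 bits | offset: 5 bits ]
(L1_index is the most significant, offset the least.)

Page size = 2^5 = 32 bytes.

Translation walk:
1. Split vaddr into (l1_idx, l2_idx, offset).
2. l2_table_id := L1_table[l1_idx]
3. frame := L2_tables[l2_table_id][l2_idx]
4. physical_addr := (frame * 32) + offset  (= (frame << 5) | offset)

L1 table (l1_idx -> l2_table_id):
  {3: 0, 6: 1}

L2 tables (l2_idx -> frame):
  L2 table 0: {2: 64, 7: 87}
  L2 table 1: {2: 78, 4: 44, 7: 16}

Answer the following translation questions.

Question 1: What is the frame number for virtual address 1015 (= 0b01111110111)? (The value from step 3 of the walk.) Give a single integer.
Answer: 87

Derivation:
vaddr = 1015: l1_idx=3, l2_idx=7
L1[3] = 0; L2[0][7] = 87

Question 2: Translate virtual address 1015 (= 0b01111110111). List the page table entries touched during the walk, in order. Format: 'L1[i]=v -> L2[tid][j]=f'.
vaddr = 1015 = 0b01111110111
Split: l1_idx=3, l2_idx=7, offset=23

Answer: L1[3]=0 -> L2[0][7]=87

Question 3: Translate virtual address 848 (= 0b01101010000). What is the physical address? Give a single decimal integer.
vaddr = 848 = 0b01101010000
Split: l1_idx=3, l2_idx=2, offset=16
L1[3] = 0
L2[0][2] = 64
paddr = 64 * 32 + 16 = 2064

Answer: 2064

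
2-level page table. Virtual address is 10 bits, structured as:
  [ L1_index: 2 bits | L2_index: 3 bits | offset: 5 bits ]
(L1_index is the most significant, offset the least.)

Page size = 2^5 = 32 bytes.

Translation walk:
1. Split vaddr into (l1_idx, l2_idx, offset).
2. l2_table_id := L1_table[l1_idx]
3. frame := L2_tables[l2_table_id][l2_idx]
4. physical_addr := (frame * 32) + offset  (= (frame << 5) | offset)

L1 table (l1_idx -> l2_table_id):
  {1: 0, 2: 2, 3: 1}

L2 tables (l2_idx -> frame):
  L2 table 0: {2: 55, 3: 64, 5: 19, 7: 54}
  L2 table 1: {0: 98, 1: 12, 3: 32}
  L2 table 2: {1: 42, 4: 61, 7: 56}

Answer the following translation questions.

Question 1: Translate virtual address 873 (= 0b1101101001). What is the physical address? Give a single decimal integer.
Answer: 1033

Derivation:
vaddr = 873 = 0b1101101001
Split: l1_idx=3, l2_idx=3, offset=9
L1[3] = 1
L2[1][3] = 32
paddr = 32 * 32 + 9 = 1033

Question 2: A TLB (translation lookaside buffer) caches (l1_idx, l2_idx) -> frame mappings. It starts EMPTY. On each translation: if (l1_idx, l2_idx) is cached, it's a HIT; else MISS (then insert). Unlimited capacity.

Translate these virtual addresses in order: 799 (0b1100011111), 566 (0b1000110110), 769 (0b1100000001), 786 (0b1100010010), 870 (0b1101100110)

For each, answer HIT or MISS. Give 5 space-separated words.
Answer: MISS MISS HIT HIT MISS

Derivation:
vaddr=799: (3,0) not in TLB -> MISS, insert
vaddr=566: (2,1) not in TLB -> MISS, insert
vaddr=769: (3,0) in TLB -> HIT
vaddr=786: (3,0) in TLB -> HIT
vaddr=870: (3,3) not in TLB -> MISS, insert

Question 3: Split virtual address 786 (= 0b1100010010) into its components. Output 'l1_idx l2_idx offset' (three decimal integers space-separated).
Answer: 3 0 18

Derivation:
vaddr = 786 = 0b1100010010
  top 2 bits -> l1_idx = 3
  next 3 bits -> l2_idx = 0
  bottom 5 bits -> offset = 18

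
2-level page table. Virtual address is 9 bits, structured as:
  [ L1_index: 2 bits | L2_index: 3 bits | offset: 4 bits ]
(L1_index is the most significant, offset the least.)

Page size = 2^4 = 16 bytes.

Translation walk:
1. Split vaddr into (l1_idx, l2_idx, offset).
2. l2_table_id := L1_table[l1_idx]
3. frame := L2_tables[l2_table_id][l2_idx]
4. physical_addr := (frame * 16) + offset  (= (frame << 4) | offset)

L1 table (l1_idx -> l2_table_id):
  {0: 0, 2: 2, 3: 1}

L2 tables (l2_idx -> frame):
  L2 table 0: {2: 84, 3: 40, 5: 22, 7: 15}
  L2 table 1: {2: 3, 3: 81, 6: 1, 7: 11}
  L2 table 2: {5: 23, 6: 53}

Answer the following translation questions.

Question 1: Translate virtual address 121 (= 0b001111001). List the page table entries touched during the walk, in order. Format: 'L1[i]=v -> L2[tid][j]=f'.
Answer: L1[0]=0 -> L2[0][7]=15

Derivation:
vaddr = 121 = 0b001111001
Split: l1_idx=0, l2_idx=7, offset=9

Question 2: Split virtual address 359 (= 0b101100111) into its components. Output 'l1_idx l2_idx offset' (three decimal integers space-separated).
Answer: 2 6 7

Derivation:
vaddr = 359 = 0b101100111
  top 2 bits -> l1_idx = 2
  next 3 bits -> l2_idx = 6
  bottom 4 bits -> offset = 7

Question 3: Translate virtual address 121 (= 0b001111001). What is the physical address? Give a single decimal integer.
Answer: 249

Derivation:
vaddr = 121 = 0b001111001
Split: l1_idx=0, l2_idx=7, offset=9
L1[0] = 0
L2[0][7] = 15
paddr = 15 * 16 + 9 = 249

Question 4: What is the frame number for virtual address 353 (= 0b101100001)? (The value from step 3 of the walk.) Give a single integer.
Answer: 53

Derivation:
vaddr = 353: l1_idx=2, l2_idx=6
L1[2] = 2; L2[2][6] = 53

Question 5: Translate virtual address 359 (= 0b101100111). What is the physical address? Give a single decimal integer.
Answer: 855

Derivation:
vaddr = 359 = 0b101100111
Split: l1_idx=2, l2_idx=6, offset=7
L1[2] = 2
L2[2][6] = 53
paddr = 53 * 16 + 7 = 855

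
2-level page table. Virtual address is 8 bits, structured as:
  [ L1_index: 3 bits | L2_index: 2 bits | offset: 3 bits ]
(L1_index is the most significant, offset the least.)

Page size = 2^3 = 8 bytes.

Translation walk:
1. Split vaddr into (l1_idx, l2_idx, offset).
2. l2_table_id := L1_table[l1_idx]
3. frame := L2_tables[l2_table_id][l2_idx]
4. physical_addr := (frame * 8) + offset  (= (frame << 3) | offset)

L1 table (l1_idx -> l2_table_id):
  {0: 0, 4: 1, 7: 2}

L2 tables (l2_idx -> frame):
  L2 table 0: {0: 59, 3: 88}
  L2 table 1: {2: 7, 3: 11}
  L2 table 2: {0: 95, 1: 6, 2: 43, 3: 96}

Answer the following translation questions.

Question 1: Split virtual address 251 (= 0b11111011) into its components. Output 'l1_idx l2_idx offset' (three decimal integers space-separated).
Answer: 7 3 3

Derivation:
vaddr = 251 = 0b11111011
  top 3 bits -> l1_idx = 7
  next 2 bits -> l2_idx = 3
  bottom 3 bits -> offset = 3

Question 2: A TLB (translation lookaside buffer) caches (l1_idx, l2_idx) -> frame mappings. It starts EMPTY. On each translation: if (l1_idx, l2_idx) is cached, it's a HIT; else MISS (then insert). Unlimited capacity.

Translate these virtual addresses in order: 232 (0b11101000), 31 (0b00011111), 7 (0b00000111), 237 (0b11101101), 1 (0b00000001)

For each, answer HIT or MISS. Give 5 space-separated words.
Answer: MISS MISS MISS HIT HIT

Derivation:
vaddr=232: (7,1) not in TLB -> MISS, insert
vaddr=31: (0,3) not in TLB -> MISS, insert
vaddr=7: (0,0) not in TLB -> MISS, insert
vaddr=237: (7,1) in TLB -> HIT
vaddr=1: (0,0) in TLB -> HIT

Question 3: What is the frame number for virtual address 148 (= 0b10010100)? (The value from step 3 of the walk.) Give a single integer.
Answer: 7

Derivation:
vaddr = 148: l1_idx=4, l2_idx=2
L1[4] = 1; L2[1][2] = 7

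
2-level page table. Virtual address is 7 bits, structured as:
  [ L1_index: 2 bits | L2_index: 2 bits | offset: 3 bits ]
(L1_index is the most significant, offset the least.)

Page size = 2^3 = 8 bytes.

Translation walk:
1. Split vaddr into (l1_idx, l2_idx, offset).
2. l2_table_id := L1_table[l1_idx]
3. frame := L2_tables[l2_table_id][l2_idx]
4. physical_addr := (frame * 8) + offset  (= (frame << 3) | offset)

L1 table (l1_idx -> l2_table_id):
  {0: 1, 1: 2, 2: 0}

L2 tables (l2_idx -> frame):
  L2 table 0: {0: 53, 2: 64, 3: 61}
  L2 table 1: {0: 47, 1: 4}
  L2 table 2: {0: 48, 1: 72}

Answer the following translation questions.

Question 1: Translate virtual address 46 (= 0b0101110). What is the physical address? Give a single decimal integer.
Answer: 582

Derivation:
vaddr = 46 = 0b0101110
Split: l1_idx=1, l2_idx=1, offset=6
L1[1] = 2
L2[2][1] = 72
paddr = 72 * 8 + 6 = 582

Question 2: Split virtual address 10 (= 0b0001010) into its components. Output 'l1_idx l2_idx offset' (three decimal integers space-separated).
Answer: 0 1 2

Derivation:
vaddr = 10 = 0b0001010
  top 2 bits -> l1_idx = 0
  next 2 bits -> l2_idx = 1
  bottom 3 bits -> offset = 2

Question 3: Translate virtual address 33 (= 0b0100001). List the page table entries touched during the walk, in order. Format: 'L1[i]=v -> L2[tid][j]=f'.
vaddr = 33 = 0b0100001
Split: l1_idx=1, l2_idx=0, offset=1

Answer: L1[1]=2 -> L2[2][0]=48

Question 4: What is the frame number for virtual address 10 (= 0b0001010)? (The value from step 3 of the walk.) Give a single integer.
vaddr = 10: l1_idx=0, l2_idx=1
L1[0] = 1; L2[1][1] = 4

Answer: 4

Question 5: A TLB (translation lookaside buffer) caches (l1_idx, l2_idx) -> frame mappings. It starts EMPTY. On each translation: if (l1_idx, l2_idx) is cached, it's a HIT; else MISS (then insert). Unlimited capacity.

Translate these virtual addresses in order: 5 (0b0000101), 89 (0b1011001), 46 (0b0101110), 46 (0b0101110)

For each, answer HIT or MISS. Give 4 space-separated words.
vaddr=5: (0,0) not in TLB -> MISS, insert
vaddr=89: (2,3) not in TLB -> MISS, insert
vaddr=46: (1,1) not in TLB -> MISS, insert
vaddr=46: (1,1) in TLB -> HIT

Answer: MISS MISS MISS HIT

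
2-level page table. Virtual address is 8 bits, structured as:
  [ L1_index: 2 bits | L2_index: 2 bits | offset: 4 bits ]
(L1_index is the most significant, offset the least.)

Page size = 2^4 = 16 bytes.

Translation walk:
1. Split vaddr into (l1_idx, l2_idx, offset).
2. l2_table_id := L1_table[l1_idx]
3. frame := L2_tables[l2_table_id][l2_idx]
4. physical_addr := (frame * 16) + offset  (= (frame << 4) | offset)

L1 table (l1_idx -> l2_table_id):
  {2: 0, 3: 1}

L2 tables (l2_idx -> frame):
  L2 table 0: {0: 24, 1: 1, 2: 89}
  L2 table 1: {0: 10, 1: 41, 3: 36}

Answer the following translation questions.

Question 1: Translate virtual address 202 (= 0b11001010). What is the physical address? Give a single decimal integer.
Answer: 170

Derivation:
vaddr = 202 = 0b11001010
Split: l1_idx=3, l2_idx=0, offset=10
L1[3] = 1
L2[1][0] = 10
paddr = 10 * 16 + 10 = 170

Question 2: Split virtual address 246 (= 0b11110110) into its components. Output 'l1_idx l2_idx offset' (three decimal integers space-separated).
Answer: 3 3 6

Derivation:
vaddr = 246 = 0b11110110
  top 2 bits -> l1_idx = 3
  next 2 bits -> l2_idx = 3
  bottom 4 bits -> offset = 6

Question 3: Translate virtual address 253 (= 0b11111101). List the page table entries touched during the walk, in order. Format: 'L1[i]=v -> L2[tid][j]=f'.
vaddr = 253 = 0b11111101
Split: l1_idx=3, l2_idx=3, offset=13

Answer: L1[3]=1 -> L2[1][3]=36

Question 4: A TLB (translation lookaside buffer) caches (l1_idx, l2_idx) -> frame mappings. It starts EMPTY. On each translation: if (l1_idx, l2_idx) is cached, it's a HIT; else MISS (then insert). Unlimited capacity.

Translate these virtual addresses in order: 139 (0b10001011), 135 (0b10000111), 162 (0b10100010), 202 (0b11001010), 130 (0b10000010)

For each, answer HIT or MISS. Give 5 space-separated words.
Answer: MISS HIT MISS MISS HIT

Derivation:
vaddr=139: (2,0) not in TLB -> MISS, insert
vaddr=135: (2,0) in TLB -> HIT
vaddr=162: (2,2) not in TLB -> MISS, insert
vaddr=202: (3,0) not in TLB -> MISS, insert
vaddr=130: (2,0) in TLB -> HIT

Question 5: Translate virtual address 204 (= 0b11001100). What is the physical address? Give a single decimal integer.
vaddr = 204 = 0b11001100
Split: l1_idx=3, l2_idx=0, offset=12
L1[3] = 1
L2[1][0] = 10
paddr = 10 * 16 + 12 = 172

Answer: 172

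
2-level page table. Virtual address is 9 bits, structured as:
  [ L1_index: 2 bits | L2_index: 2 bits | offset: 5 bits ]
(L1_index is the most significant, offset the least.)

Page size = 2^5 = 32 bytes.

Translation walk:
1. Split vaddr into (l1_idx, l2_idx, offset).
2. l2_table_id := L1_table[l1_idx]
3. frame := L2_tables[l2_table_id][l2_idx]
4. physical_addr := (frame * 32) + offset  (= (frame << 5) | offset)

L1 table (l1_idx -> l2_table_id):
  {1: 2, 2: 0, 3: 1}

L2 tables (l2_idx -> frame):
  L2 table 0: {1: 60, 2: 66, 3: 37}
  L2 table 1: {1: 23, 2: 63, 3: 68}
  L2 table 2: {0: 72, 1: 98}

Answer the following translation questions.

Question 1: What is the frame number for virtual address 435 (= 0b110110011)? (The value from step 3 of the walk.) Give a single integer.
Answer: 23

Derivation:
vaddr = 435: l1_idx=3, l2_idx=1
L1[3] = 1; L2[1][1] = 23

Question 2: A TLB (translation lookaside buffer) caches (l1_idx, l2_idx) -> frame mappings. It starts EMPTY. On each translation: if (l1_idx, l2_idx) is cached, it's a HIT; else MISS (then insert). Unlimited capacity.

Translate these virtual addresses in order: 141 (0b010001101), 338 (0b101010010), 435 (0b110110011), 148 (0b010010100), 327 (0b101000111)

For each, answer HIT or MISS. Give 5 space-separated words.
vaddr=141: (1,0) not in TLB -> MISS, insert
vaddr=338: (2,2) not in TLB -> MISS, insert
vaddr=435: (3,1) not in TLB -> MISS, insert
vaddr=148: (1,0) in TLB -> HIT
vaddr=327: (2,2) in TLB -> HIT

Answer: MISS MISS MISS HIT HIT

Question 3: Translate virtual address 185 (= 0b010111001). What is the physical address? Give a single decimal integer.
vaddr = 185 = 0b010111001
Split: l1_idx=1, l2_idx=1, offset=25
L1[1] = 2
L2[2][1] = 98
paddr = 98 * 32 + 25 = 3161

Answer: 3161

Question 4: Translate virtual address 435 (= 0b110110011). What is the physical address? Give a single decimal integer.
vaddr = 435 = 0b110110011
Split: l1_idx=3, l2_idx=1, offset=19
L1[3] = 1
L2[1][1] = 23
paddr = 23 * 32 + 19 = 755

Answer: 755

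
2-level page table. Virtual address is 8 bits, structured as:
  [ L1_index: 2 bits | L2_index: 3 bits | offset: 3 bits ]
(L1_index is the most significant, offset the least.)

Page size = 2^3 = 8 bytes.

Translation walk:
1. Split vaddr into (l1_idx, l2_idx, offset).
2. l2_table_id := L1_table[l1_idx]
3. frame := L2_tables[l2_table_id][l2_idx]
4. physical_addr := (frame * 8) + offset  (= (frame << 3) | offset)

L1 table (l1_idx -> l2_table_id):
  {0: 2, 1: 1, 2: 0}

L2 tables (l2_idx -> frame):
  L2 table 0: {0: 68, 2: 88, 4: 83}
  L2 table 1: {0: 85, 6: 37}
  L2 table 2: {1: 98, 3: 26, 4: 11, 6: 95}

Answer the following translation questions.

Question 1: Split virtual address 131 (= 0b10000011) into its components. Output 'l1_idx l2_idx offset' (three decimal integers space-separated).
vaddr = 131 = 0b10000011
  top 2 bits -> l1_idx = 2
  next 3 bits -> l2_idx = 0
  bottom 3 bits -> offset = 3

Answer: 2 0 3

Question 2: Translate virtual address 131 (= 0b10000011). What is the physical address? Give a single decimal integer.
vaddr = 131 = 0b10000011
Split: l1_idx=2, l2_idx=0, offset=3
L1[2] = 0
L2[0][0] = 68
paddr = 68 * 8 + 3 = 547

Answer: 547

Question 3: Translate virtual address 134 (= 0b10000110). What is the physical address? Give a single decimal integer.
vaddr = 134 = 0b10000110
Split: l1_idx=2, l2_idx=0, offset=6
L1[2] = 0
L2[0][0] = 68
paddr = 68 * 8 + 6 = 550

Answer: 550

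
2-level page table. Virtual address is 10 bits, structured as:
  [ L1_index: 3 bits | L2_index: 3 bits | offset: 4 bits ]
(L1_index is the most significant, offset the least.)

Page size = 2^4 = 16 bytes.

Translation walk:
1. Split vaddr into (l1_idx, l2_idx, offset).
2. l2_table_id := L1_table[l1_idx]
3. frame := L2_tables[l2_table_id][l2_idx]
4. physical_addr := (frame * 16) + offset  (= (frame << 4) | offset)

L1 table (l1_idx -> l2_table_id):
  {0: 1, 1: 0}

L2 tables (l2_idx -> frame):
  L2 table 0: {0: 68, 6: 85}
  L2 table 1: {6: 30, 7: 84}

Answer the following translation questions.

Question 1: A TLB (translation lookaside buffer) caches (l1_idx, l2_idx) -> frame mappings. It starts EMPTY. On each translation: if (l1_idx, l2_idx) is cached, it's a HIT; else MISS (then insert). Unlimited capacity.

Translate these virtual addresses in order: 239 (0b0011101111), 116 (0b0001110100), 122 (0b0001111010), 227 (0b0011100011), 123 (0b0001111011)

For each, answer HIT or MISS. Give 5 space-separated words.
vaddr=239: (1,6) not in TLB -> MISS, insert
vaddr=116: (0,7) not in TLB -> MISS, insert
vaddr=122: (0,7) in TLB -> HIT
vaddr=227: (1,6) in TLB -> HIT
vaddr=123: (0,7) in TLB -> HIT

Answer: MISS MISS HIT HIT HIT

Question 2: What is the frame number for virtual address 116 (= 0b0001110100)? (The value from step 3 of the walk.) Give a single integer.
Answer: 84

Derivation:
vaddr = 116: l1_idx=0, l2_idx=7
L1[0] = 1; L2[1][7] = 84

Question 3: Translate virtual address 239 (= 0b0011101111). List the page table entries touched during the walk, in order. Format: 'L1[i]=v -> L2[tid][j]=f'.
Answer: L1[1]=0 -> L2[0][6]=85

Derivation:
vaddr = 239 = 0b0011101111
Split: l1_idx=1, l2_idx=6, offset=15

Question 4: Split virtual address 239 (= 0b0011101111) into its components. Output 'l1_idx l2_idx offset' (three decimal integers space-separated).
vaddr = 239 = 0b0011101111
  top 3 bits -> l1_idx = 1
  next 3 bits -> l2_idx = 6
  bottom 4 bits -> offset = 15

Answer: 1 6 15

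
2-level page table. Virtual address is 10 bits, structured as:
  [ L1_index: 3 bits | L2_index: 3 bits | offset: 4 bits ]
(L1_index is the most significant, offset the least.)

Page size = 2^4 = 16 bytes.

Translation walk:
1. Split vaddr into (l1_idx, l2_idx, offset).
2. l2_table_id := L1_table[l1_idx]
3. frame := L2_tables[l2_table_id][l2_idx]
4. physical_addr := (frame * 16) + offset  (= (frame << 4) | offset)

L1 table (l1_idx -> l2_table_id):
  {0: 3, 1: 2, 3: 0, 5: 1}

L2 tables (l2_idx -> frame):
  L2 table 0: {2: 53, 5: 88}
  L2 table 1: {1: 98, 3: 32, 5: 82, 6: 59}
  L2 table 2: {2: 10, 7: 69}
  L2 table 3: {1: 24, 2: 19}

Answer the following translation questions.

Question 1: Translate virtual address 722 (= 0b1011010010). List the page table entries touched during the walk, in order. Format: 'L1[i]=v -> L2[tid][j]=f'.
Answer: L1[5]=1 -> L2[1][5]=82

Derivation:
vaddr = 722 = 0b1011010010
Split: l1_idx=5, l2_idx=5, offset=2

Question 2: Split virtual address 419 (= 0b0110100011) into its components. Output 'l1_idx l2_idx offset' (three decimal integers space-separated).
Answer: 3 2 3

Derivation:
vaddr = 419 = 0b0110100011
  top 3 bits -> l1_idx = 3
  next 3 bits -> l2_idx = 2
  bottom 4 bits -> offset = 3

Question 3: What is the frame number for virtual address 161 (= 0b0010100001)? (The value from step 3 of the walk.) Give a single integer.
Answer: 10

Derivation:
vaddr = 161: l1_idx=1, l2_idx=2
L1[1] = 2; L2[2][2] = 10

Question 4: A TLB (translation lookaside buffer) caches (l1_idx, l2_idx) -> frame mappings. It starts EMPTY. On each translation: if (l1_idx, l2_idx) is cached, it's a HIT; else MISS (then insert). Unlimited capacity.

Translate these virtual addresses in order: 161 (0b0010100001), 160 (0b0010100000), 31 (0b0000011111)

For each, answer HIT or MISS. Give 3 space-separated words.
Answer: MISS HIT MISS

Derivation:
vaddr=161: (1,2) not in TLB -> MISS, insert
vaddr=160: (1,2) in TLB -> HIT
vaddr=31: (0,1) not in TLB -> MISS, insert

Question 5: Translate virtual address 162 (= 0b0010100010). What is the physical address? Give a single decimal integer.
vaddr = 162 = 0b0010100010
Split: l1_idx=1, l2_idx=2, offset=2
L1[1] = 2
L2[2][2] = 10
paddr = 10 * 16 + 2 = 162

Answer: 162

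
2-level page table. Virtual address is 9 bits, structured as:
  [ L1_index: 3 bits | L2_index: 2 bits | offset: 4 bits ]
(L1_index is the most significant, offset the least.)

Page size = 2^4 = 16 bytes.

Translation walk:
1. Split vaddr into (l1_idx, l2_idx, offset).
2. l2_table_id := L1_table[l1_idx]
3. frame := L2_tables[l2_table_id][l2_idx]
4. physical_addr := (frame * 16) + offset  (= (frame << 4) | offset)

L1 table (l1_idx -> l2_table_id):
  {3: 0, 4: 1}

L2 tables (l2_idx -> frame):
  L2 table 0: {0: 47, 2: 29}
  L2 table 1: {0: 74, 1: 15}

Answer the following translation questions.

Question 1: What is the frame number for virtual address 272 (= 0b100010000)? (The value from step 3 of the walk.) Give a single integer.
vaddr = 272: l1_idx=4, l2_idx=1
L1[4] = 1; L2[1][1] = 15

Answer: 15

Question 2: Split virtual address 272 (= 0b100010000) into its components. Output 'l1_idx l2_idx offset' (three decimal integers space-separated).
Answer: 4 1 0

Derivation:
vaddr = 272 = 0b100010000
  top 3 bits -> l1_idx = 4
  next 2 bits -> l2_idx = 1
  bottom 4 bits -> offset = 0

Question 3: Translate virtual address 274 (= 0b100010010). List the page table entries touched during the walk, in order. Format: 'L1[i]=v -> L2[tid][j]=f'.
vaddr = 274 = 0b100010010
Split: l1_idx=4, l2_idx=1, offset=2

Answer: L1[4]=1 -> L2[1][1]=15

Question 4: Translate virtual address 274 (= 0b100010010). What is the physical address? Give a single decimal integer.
vaddr = 274 = 0b100010010
Split: l1_idx=4, l2_idx=1, offset=2
L1[4] = 1
L2[1][1] = 15
paddr = 15 * 16 + 2 = 242

Answer: 242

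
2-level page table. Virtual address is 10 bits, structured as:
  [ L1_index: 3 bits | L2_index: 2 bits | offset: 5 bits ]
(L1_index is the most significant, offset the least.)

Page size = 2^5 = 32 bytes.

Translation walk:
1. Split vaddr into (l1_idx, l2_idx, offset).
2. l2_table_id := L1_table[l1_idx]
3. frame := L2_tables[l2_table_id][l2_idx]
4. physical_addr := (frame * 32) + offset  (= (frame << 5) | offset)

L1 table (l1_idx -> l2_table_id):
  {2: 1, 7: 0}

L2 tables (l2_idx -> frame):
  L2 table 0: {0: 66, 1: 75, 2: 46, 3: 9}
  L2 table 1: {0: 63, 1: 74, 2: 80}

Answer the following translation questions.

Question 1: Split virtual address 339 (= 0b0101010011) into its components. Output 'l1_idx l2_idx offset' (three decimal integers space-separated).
vaddr = 339 = 0b0101010011
  top 3 bits -> l1_idx = 2
  next 2 bits -> l2_idx = 2
  bottom 5 bits -> offset = 19

Answer: 2 2 19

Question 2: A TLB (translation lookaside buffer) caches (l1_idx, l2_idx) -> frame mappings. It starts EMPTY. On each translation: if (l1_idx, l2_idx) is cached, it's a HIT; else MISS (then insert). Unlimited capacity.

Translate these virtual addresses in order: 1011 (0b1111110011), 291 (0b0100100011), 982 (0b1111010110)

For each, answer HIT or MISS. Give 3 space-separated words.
vaddr=1011: (7,3) not in TLB -> MISS, insert
vaddr=291: (2,1) not in TLB -> MISS, insert
vaddr=982: (7,2) not in TLB -> MISS, insert

Answer: MISS MISS MISS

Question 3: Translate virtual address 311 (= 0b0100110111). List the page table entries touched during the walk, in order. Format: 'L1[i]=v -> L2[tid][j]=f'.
vaddr = 311 = 0b0100110111
Split: l1_idx=2, l2_idx=1, offset=23

Answer: L1[2]=1 -> L2[1][1]=74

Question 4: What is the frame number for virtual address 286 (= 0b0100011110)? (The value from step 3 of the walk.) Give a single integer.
vaddr = 286: l1_idx=2, l2_idx=0
L1[2] = 1; L2[1][0] = 63

Answer: 63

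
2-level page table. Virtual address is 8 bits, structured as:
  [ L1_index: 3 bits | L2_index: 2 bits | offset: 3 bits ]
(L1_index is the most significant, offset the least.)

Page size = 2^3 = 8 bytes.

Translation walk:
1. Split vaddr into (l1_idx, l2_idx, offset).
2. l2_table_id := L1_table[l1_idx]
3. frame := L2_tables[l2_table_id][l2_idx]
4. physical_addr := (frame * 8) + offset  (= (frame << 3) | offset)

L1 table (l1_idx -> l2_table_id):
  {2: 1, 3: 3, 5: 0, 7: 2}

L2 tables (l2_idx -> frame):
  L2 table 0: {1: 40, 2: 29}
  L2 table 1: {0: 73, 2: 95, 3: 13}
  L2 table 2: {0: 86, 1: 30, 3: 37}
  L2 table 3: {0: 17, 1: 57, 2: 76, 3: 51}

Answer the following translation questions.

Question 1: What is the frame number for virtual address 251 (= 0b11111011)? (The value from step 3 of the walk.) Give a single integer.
vaddr = 251: l1_idx=7, l2_idx=3
L1[7] = 2; L2[2][3] = 37

Answer: 37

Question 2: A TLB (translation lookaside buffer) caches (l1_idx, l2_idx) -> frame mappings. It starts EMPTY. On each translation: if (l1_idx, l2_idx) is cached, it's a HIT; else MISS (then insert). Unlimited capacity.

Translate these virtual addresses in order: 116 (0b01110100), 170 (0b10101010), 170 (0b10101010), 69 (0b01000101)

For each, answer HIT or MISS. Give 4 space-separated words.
Answer: MISS MISS HIT MISS

Derivation:
vaddr=116: (3,2) not in TLB -> MISS, insert
vaddr=170: (5,1) not in TLB -> MISS, insert
vaddr=170: (5,1) in TLB -> HIT
vaddr=69: (2,0) not in TLB -> MISS, insert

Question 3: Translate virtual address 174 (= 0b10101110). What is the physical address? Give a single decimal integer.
Answer: 326

Derivation:
vaddr = 174 = 0b10101110
Split: l1_idx=5, l2_idx=1, offset=6
L1[5] = 0
L2[0][1] = 40
paddr = 40 * 8 + 6 = 326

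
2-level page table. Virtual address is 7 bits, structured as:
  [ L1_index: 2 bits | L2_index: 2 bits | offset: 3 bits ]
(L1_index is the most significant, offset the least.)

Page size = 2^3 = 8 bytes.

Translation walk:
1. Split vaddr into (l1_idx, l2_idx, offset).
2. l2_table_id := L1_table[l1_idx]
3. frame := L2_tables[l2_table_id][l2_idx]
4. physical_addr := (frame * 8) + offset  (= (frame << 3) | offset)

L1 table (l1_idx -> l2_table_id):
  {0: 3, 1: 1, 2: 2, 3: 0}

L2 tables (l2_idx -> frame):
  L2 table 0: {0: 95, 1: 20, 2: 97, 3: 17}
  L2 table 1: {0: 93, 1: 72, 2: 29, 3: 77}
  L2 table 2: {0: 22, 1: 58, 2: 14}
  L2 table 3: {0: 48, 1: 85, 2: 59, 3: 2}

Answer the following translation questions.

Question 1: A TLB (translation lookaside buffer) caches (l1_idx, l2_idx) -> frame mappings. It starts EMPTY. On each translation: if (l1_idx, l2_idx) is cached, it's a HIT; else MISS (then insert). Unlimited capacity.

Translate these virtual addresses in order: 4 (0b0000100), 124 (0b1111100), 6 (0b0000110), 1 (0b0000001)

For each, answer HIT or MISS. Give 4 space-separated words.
vaddr=4: (0,0) not in TLB -> MISS, insert
vaddr=124: (3,3) not in TLB -> MISS, insert
vaddr=6: (0,0) in TLB -> HIT
vaddr=1: (0,0) in TLB -> HIT

Answer: MISS MISS HIT HIT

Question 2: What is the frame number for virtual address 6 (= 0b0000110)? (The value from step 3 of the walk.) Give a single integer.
vaddr = 6: l1_idx=0, l2_idx=0
L1[0] = 3; L2[3][0] = 48

Answer: 48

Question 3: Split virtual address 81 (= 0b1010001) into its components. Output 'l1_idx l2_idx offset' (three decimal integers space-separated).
vaddr = 81 = 0b1010001
  top 2 bits -> l1_idx = 2
  next 2 bits -> l2_idx = 2
  bottom 3 bits -> offset = 1

Answer: 2 2 1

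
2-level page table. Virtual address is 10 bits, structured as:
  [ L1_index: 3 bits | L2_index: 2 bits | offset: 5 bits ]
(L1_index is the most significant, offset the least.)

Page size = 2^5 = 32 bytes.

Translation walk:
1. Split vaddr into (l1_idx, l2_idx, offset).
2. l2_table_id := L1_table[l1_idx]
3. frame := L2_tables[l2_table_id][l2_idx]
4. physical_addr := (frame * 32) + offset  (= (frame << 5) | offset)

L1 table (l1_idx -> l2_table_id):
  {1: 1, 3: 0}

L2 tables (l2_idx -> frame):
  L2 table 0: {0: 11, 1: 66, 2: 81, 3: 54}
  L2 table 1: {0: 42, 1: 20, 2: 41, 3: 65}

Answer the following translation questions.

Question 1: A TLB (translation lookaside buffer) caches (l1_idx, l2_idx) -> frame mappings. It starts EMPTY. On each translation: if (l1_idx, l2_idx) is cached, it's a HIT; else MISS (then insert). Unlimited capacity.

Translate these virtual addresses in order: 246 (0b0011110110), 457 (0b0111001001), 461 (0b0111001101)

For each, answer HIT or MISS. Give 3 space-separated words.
Answer: MISS MISS HIT

Derivation:
vaddr=246: (1,3) not in TLB -> MISS, insert
vaddr=457: (3,2) not in TLB -> MISS, insert
vaddr=461: (3,2) in TLB -> HIT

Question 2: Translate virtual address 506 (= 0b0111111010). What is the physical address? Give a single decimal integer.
vaddr = 506 = 0b0111111010
Split: l1_idx=3, l2_idx=3, offset=26
L1[3] = 0
L2[0][3] = 54
paddr = 54 * 32 + 26 = 1754

Answer: 1754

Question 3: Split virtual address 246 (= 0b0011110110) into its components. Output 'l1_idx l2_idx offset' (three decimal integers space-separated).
Answer: 1 3 22

Derivation:
vaddr = 246 = 0b0011110110
  top 3 bits -> l1_idx = 1
  next 2 bits -> l2_idx = 3
  bottom 5 bits -> offset = 22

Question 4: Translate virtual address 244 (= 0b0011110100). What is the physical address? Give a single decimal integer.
Answer: 2100

Derivation:
vaddr = 244 = 0b0011110100
Split: l1_idx=1, l2_idx=3, offset=20
L1[1] = 1
L2[1][3] = 65
paddr = 65 * 32 + 20 = 2100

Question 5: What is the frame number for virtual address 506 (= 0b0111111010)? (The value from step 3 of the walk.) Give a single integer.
vaddr = 506: l1_idx=3, l2_idx=3
L1[3] = 0; L2[0][3] = 54

Answer: 54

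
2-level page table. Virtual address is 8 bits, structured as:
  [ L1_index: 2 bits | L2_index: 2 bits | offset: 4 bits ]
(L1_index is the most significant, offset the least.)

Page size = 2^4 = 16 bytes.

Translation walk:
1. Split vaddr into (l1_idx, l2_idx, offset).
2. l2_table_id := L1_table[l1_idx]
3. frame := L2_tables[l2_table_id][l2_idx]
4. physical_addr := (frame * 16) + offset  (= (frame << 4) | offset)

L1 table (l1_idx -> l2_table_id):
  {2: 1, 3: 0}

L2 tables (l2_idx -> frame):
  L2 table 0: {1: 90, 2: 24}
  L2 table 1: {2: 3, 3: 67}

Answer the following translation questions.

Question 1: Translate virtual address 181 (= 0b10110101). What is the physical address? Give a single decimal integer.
Answer: 1077

Derivation:
vaddr = 181 = 0b10110101
Split: l1_idx=2, l2_idx=3, offset=5
L1[2] = 1
L2[1][3] = 67
paddr = 67 * 16 + 5 = 1077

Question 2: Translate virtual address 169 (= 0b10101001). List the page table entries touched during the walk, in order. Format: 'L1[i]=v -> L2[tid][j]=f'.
Answer: L1[2]=1 -> L2[1][2]=3

Derivation:
vaddr = 169 = 0b10101001
Split: l1_idx=2, l2_idx=2, offset=9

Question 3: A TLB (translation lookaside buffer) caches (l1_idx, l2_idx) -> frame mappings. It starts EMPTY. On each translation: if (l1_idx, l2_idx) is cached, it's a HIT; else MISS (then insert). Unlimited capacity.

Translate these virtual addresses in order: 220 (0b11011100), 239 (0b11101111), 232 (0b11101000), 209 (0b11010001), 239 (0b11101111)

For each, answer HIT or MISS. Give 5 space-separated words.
vaddr=220: (3,1) not in TLB -> MISS, insert
vaddr=239: (3,2) not in TLB -> MISS, insert
vaddr=232: (3,2) in TLB -> HIT
vaddr=209: (3,1) in TLB -> HIT
vaddr=239: (3,2) in TLB -> HIT

Answer: MISS MISS HIT HIT HIT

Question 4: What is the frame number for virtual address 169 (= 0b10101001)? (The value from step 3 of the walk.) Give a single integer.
Answer: 3

Derivation:
vaddr = 169: l1_idx=2, l2_idx=2
L1[2] = 1; L2[1][2] = 3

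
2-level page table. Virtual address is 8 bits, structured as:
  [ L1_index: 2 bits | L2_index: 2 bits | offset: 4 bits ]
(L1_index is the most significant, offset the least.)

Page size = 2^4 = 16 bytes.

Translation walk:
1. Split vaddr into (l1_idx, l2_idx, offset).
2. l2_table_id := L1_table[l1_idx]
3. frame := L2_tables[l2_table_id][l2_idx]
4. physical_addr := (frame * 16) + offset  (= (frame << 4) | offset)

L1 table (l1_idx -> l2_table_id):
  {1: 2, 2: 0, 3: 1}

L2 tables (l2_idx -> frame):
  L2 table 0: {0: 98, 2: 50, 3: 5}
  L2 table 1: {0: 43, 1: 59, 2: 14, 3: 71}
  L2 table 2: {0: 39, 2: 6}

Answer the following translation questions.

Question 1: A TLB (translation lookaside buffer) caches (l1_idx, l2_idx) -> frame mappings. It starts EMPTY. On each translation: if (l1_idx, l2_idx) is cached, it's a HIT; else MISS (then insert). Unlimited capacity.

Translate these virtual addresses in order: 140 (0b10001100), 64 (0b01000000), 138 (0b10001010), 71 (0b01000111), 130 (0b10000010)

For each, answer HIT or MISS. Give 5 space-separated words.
vaddr=140: (2,0) not in TLB -> MISS, insert
vaddr=64: (1,0) not in TLB -> MISS, insert
vaddr=138: (2,0) in TLB -> HIT
vaddr=71: (1,0) in TLB -> HIT
vaddr=130: (2,0) in TLB -> HIT

Answer: MISS MISS HIT HIT HIT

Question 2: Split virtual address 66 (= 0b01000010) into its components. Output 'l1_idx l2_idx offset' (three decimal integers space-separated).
Answer: 1 0 2

Derivation:
vaddr = 66 = 0b01000010
  top 2 bits -> l1_idx = 1
  next 2 bits -> l2_idx = 0
  bottom 4 bits -> offset = 2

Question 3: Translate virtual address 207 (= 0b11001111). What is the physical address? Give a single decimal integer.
Answer: 703

Derivation:
vaddr = 207 = 0b11001111
Split: l1_idx=3, l2_idx=0, offset=15
L1[3] = 1
L2[1][0] = 43
paddr = 43 * 16 + 15 = 703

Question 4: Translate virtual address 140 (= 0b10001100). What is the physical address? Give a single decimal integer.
vaddr = 140 = 0b10001100
Split: l1_idx=2, l2_idx=0, offset=12
L1[2] = 0
L2[0][0] = 98
paddr = 98 * 16 + 12 = 1580

Answer: 1580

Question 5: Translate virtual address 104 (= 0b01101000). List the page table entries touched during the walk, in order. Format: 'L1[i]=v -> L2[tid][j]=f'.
Answer: L1[1]=2 -> L2[2][2]=6

Derivation:
vaddr = 104 = 0b01101000
Split: l1_idx=1, l2_idx=2, offset=8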